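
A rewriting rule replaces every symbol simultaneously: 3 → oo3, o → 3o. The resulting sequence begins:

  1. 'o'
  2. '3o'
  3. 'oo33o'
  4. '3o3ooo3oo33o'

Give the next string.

oo33ooo33o3o3ooo33o3ooo3oo33o

Expanding 3o3ooo3oo33o: 3→oo3, o→3o, 3→oo3, o→3o, o→3o, o→3o, 3→oo3, o→3o, o→3o, 3→oo3, 3→oo3, o→3o. Concatenated: oo3 3o oo3 3o 3o 3o oo3 3o 3o oo3 oo3 3o.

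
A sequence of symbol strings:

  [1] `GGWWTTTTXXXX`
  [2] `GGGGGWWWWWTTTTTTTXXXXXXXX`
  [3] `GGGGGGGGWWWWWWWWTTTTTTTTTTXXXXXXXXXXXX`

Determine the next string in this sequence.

Term n consists of 3n-1 G's, followed by 3n-1 W's, followed by 3n+1 T's, followed by 4n X's (n = 1, 2, …).
At n = 4 the blocks have lengths 11, 11, 13, 16.

GGGGGGGGGGGWWWWWWWWWWWTTTTTTTTTTTTTXXXXXXXXXXXXXXXX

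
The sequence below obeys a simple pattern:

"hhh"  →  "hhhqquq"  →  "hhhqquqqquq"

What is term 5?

hhhqquqqquqqquqqquq

The strings grow by a fixed suffix qquq each time.
From hhhqquqqquq, 2 further steps: hhhqquqqquq → hhhqquqqquqqquq → (answer).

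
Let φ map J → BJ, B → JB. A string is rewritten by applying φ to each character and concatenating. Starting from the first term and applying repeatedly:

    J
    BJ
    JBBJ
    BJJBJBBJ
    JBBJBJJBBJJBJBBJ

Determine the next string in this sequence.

φ(JBBJBJJBBJJBJBBJ) expands symbol-by-symbol to BJ JB JB BJ JB BJ BJ JB JB BJ BJ JB BJ JB JB BJ; joining the 16 pieces gives the next term.

BJJBJBBJJBBJBJJBJBBJBJJBBJJBJBBJ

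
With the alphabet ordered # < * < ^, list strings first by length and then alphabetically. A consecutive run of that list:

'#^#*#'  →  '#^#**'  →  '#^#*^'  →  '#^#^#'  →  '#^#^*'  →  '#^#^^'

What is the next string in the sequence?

Find the rightmost character of #^#^^ below ^, bump it to the next letter, and reset everything to its right to #.

#^*##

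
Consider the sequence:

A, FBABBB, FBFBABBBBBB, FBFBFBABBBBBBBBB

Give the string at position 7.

FBFBFBFBFBFBABBBBBBBBBBBBBBBBBB

s(k+1) = FB·s(k)·BBB, so each term gains FB as a prefix and BBB as a suffix.
From FBFBFBABBBBBBBBB, 3 further steps: FBFBFBABBBBBBBBB → FBFBFBFBABBBBBBBBBBBB → FBFBFBFBFBABBBBBBBBBBBBBBB → (answer).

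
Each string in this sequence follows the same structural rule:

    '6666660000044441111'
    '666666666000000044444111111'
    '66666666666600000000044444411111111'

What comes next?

6666666666666660000000000044444441111111111

Term n consists of 3n 6's, followed by 2n+1 0's, followed by n+2 4's, followed by 2n 1's, where the shown terms are n = 2, 3, 4.
Setting n = 5 gives 15, 11, 7, 10 characters in each block.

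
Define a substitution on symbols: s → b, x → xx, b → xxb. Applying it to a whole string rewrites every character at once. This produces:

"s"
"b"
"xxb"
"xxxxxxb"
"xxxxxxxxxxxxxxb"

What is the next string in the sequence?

xxxxxxxxxxxxxxxxxxxxxxxxxxxxxxb

Replace each of the 15 characters of xxxxxxxxxxxxxxb in place — xx xx xx xx xx xx xx xx xx xx xx xx xx xx xxb — and concatenate.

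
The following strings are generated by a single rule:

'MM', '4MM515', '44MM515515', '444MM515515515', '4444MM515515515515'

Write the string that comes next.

Every step adds 4 to the front and 515 to the end of the previous string.
One more step from 4444MM515515515515 gives the answer.

44444MM515515515515515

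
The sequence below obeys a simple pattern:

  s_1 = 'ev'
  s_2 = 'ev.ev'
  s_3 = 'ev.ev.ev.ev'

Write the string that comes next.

Each string is two copies of the previous one joined by '.'.
Doubling ev.ev.ev.ev with '.' between the halves:

ev.ev.ev.ev.ev.ev.ev.ev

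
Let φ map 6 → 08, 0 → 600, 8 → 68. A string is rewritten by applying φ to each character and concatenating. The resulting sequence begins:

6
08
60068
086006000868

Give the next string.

Apply φ to 086006000868 symbol by symbol: 0→600, 8→68, 6→08, 0→600, 0→600, 6→08, 0→600, 0→600, 0→600, 8→68, 6→08, 8→68; joined: 600 68 08 600 600 08 600 600 600 68 08 68.

600680860060008600600600680868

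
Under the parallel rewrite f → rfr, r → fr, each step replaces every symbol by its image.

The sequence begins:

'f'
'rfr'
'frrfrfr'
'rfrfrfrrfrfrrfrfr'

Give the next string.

Applying the rule to each of the 17 symbols of rfrfrfrrfrfrrfrfr gives the pieces fr rfr fr rfr fr rfr fr fr rfr fr rfr fr fr rfr fr rfr fr, which concatenate to the answer.

frrfrfrrfrfrrfrfrfrrfrfrrfrfrfrrfrfrrfrfr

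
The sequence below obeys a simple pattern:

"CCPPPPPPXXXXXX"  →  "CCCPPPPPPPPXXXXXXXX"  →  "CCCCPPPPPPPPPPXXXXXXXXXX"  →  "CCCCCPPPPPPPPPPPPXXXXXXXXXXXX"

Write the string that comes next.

CCCCCCPPPPPPPPPPPPPPXXXXXXXXXXXXXX

The n-th term is n-1 C's then 2n P's then 2n X's, where the shown terms are n = 3, 4, 5, 6.
For the next term, n = 7, so the run lengths are 6, 14, 14.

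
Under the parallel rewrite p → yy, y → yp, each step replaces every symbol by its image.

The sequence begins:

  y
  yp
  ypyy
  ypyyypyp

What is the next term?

ypyyypypypyyypyy

Rewriting each symbol of ypyyypyp: y→yp, p→yy, y→yp, y→yp, y→yp, p→yy, y→yp, p→yy, which concatenates to yp yy yp yp yp yy yp yy.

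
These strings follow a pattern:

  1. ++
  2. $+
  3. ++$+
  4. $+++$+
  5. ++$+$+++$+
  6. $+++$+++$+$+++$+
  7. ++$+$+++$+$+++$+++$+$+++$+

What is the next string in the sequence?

$+++$+++$+$+++$+++$+$+++$+$+++$+++$+$+++$+

Each term (from the third on) is the two preceding terms concatenated in order: term 3 = ++·$+ = ++$+.
So term 8 is $+++$+++$+$+++$+·++$+$+++$+$+++$+++$+$+++$+.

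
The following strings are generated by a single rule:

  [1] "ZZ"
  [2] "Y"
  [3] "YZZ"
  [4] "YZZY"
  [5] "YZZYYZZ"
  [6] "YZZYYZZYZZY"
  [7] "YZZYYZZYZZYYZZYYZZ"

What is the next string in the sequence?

YZZYYZZYZZYYZZYYZZYZZYYZZYZZY

From term 3 onward, concatenate the last term with the second-to-last: Y·ZZ = YZZ, YZZ·Y = YZZY, …
The next term joins YZZYYZZYZZYYZZYYZZ and YZZYYZZYZZY.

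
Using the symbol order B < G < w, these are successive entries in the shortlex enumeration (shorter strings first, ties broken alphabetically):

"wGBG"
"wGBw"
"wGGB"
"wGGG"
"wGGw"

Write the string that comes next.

wGwB

The successor of wGGw increments the rightmost position that isn't already w and resets every position after it to B.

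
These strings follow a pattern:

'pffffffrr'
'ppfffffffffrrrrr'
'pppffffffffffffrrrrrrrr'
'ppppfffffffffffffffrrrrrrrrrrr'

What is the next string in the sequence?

pppppffffffffffffffffffrrrrrrrrrrrrrr

The n-th term is n p's then 3n+3 f's then 3n-1 r's (n = 1, 2, …).
Setting n = 5 gives 5, 18, 14 characters in each block.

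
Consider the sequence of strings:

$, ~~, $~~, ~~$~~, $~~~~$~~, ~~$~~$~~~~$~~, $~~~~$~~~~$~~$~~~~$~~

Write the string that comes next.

~~$~~$~~~~$~~$~~~~$~~~~$~~$~~~~$~~

From term 3 onward, concatenate the second-to-last term with the last: $·~~ = $~~, ~~·$~~ = ~~$~~, …
So term 8 is ~~$~~$~~~~$~~·$~~~~$~~~~$~~$~~~~$~~.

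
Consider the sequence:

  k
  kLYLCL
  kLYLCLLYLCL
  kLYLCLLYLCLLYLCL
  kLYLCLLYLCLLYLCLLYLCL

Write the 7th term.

kLYLCLLYLCLLYLCLLYLCLLYLCLLYLCL

Each term is the previous one with LYLCL appended.
From kLYLCLLYLCLLYLCLLYLCL, 2 further steps: kLYLCLLYLCLLYLCLLYLCL → kLYLCLLYLCLLYLCLLYLCLLYLCL → (answer).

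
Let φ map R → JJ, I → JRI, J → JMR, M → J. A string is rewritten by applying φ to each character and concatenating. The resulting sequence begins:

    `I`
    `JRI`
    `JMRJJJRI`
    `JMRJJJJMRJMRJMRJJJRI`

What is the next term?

Applying the rule to each of the 20 symbols of JMRJJJJMRJMRJMRJJJRI gives the pieces JMR J JJ JMR JMR JMR JMR J JJ JMR J JJ JMR J JJ JMR JMR JMR JJ JRI, which concatenate to the answer.

JMRJJJJMRJMRJMRJMRJJJJMRJJJJMRJJJJMRJMRJMRJJJRI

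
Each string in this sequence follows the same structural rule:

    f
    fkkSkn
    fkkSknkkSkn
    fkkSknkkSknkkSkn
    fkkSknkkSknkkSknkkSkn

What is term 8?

fkkSknkkSknkkSknkkSknkkSknkkSknkkSkn

Each term is the previous one with kkSkn appended.
From fkkSknkkSknkkSknkkSkn, 3 further steps: fkkSknkkSknkkSknkkSkn → fkkSknkkSknkkSknkkSknkkSkn → fkkSknkkSknkkSknkkSknkkSknkkSkn → (answer).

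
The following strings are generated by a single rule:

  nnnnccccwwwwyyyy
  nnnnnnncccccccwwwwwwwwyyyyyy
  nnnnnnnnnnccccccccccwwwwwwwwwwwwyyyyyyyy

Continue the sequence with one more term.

Term n consists of 3n+1 n's, followed by 3n+1 c's, followed by 4n w's, followed by 2n+2 y's (n = 1, 2, …).
Setting n = 4 gives 13, 13, 16, 10 characters in each block.

nnnnnnnnnnnnncccccccccccccwwwwwwwwwwwwwwwwyyyyyyyyyy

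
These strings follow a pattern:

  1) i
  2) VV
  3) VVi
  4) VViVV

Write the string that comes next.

VViVVVVi

From term 3 onward, concatenate the last term with the second-to-last: VV·i = VVi, VVi·VV = VViVV, …
Continuing: VViVV · VVi gives term 5.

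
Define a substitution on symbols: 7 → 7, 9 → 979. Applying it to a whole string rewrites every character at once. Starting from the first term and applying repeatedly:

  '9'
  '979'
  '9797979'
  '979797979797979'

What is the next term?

9797979797979797979797979797979

Replace each of the 15 characters of 979797979797979 in place — 979 7 979 7 979 7 979 7 979 7 979 7 979 7 979 — and concatenate.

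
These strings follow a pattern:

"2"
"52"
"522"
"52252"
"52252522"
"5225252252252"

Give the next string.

Each term (from the third on) is the previous term followed by the one before it: term 3 = 52·2 = 522.
The next term joins 5225252252252 and 52252522.

522525225225252252522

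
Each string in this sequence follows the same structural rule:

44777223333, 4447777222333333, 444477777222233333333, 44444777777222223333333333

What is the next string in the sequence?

Reading off run lengths: 4 runs 2, 3, 4, 5; 7 runs 3, 4, 5, 6; 2 runs 2, 3, 4, 5; 3 runs 4, 6, 8, 10 — each is linear in n, where the shown terms are n = 2, 3, 4, 5.
At n = 6 the blocks have lengths 6, 7, 6, 12.

4444447777777222222333333333333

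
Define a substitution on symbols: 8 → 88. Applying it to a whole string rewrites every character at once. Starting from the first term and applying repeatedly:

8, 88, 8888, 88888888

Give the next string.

8888888888888888

Apply φ to 88888888 symbol by symbol: 8→88, 8→88, 8→88, 8→88, 8→88, 8→88, 8→88, 8→88; joined: 88 88 88 88 88 88 88 88.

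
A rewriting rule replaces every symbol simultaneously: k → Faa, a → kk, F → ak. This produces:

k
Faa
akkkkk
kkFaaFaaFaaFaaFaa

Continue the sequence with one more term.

φ(kkFaaFaaFaaFaaFaa) expands symbol-by-symbol to Faa Faa ak kk kk ak kk kk ak kk kk ak kk kk ak kk kk; joining the 17 pieces gives the next term.

FaaFaaakkkkkakkkkkakkkkkakkkkkakkkkk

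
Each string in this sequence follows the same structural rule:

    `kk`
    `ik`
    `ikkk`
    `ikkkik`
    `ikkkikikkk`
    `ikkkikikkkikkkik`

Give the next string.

ikkkikikkkikkkikikkkikikkk

From term 3 onward, concatenate the last term with the second-to-last: ik·kk = ikkk, ikkk·ik = ikkkik, …
The next term joins ikkkikikkkikkkik and ikkkikikkk.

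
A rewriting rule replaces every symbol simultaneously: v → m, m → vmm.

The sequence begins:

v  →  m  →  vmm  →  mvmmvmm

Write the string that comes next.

vmmmvmmvmmmvmmvmm

Rewriting each symbol of mvmmvmm: m→vmm, v→m, m→vmm, m→vmm, v→m, m→vmm, m→vmm, which concatenates to vmm m vmm vmm m vmm vmm.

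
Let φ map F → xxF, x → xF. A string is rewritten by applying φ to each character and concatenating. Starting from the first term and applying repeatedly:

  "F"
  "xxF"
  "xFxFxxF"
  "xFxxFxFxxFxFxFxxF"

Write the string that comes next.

xFxxFxFxFxxFxFxxFxFxFxxFxFxxFxFxxFxFxFxxF

φ(xFxxFxFxxFxFxFxxF) expands symbol-by-symbol to xF xxF xF xF xxF xF xxF xF xF xxF xF xxF xF xxF xF xF xxF; joining the 17 pieces gives the next term.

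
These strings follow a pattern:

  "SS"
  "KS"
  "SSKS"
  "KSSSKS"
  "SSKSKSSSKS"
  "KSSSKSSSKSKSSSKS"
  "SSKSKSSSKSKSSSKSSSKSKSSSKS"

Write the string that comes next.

KSSSKSSSKSKSSSKSSSKSKSSSKSKSSSKSSSKSKSSSKS

This is a Fibonacci-style word recurrence s(k) = s(k−2)·s(k−1): e.g. SS·KS = SSKS.
So term 8 is KSSSKSSSKSKSSSKS·SSKSKSSSKSKSSSKSSSKSKSSSKS.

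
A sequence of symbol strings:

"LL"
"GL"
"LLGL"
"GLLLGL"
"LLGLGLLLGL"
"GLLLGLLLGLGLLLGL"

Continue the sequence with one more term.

This is a Fibonacci-style word recurrence s(k) = s(k−2)·s(k−1): e.g. LL·GL = LLGL.
Continuing: LLGLGLLLGL · GLLLGLLLGLGLLLGL gives term 7.

LLGLGLLLGLGLLLGLLLGLGLLLGL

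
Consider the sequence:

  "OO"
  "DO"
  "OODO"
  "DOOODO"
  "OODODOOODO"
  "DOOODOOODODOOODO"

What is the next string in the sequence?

Each term (from the third on) is the two preceding terms concatenated in order: term 3 = OO·DO = OODO.
So term 7 is OODODOOODO·DOOODOOODODOOODO.

OODODOOODODOOODOOODODOOODO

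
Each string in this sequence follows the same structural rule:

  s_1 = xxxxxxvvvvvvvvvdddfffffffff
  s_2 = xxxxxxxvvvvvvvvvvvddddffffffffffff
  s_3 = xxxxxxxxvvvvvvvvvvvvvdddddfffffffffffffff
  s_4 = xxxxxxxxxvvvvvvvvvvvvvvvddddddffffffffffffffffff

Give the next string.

xxxxxxxxxxvvvvvvvvvvvvvvvvvdddddddfffffffffffffffffffff

The n-th term is n+3 x's then 2n+3 v's then n d's then 3n f's, where the shown terms are n = 3, 4, 5, 6.
At n = 7 the blocks have lengths 10, 17, 7, 21.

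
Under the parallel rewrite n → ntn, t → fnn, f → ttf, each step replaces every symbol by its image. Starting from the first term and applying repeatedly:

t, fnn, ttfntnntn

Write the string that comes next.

fnnfnnttfntnfnnntnntnfnnntn

Apply φ to ttfntnntn symbol by symbol: t→fnn, t→fnn, f→ttf, n→ntn, t→fnn, n→ntn, n→ntn, t→fnn, n→ntn; joined: fnn fnn ttf ntn fnn ntn ntn fnn ntn.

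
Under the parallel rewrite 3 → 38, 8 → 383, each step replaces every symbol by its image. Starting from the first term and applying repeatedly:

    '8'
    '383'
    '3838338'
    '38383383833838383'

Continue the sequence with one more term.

Replace each of the 17 characters of 38383383833838383 in place — 38 383 38 383 38 38 383 38 383 38 38 383 38 383 38 383 38 — and concatenate.

38383383833838383383833838383383833838338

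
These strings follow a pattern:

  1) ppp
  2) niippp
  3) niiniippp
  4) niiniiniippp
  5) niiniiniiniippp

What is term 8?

niiniiniiniiniiniiniippp

Every step adds nii at the front: s(k+1) = nii·s(k).
From niiniiniiniippp, 3 further steps: niiniiniiniippp → niiniiniiniiniippp → niiniiniiniiniiniippp → (answer).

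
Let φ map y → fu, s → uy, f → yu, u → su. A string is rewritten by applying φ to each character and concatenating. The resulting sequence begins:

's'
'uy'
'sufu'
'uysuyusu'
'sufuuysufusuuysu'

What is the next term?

uysuyususufuuysuyusuuysusufuuysu

Applying the rule to each of the 16 symbols of sufuuysufusuuysu gives the pieces uy su yu su su fu uy su yu su uy su su fu uy su, which concatenate to the answer.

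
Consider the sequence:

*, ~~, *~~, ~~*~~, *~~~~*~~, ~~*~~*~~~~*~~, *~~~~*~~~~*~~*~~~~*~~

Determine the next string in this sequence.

From term 3 onward, concatenate the second-to-last term with the last: *·~~ = *~~, ~~·*~~ = ~~*~~, …
So term 8 is ~~*~~*~~~~*~~·*~~~~*~~~~*~~*~~~~*~~.

~~*~~*~~~~*~~*~~~~*~~~~*~~*~~~~*~~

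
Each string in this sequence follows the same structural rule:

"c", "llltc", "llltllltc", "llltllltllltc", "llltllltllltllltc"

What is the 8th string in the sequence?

Every step adds lllt at the front: s(k+1) = lllt·s(k).
From llltllltllltllltc, 3 further steps: llltllltllltllltc → llltllltllltllltllltc → llltllltllltllltllltllltc → (answer).

llltllltllltllltllltllltllltc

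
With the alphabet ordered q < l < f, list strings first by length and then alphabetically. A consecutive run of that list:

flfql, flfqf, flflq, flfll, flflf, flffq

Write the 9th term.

Stepping forward 3 times from flffq: flffq → flffl → flfff, then the target.

ffqqq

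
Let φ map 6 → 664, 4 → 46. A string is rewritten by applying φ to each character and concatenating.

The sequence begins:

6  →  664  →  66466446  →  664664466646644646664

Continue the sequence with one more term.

Replace each of the 21 characters of 664664466646644646664 in place — 664 664 46 664 664 46 46 664 664 664 46 664 664 46 46 664 46 664 664 664 46 — and concatenate.

6646644666466446466646646644666466446466644666466466446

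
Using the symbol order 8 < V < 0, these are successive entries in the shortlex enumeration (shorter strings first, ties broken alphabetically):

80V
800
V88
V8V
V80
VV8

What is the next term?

Find the rightmost character of VV8 below 0, bump it to the next letter, and reset everything to its right to 8.

VVV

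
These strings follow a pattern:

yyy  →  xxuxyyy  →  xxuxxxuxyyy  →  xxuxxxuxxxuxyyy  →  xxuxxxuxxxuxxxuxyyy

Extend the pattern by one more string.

The strings grow by a fixed prefix xxux each time.
Applying this once more to xxuxxxuxxxuxxxuxyyy:

xxuxxxuxxxuxxxuxxxuxyyy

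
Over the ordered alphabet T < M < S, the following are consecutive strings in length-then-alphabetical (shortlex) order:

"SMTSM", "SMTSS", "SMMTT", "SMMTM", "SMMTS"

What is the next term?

Find the rightmost character of SMMTS below S, bump it to the next letter, and reset everything to its right to T.

SMMMT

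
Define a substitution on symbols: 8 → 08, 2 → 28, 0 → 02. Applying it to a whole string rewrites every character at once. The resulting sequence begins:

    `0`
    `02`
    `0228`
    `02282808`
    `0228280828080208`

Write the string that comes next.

Rewriting the 16 symbols of 0228280828080208 one by one yields 02 28 28 08 28 08 02 08 28 08 02 08 02 28 02 08; concatenated:

02282808280802082808020802280208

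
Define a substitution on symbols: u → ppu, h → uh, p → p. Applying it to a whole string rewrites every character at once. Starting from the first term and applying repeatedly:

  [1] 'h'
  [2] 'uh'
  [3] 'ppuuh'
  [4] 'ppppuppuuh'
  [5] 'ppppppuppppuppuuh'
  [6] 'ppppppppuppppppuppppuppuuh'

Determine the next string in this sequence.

Rewriting the 26 symbols of ppppppppuppppppuppppuppuuh one by one yields p p p p p p p p ppu p p p p p p ppu p p p p ppu p p ppu ppu uh; concatenated:

ppppppppppuppppppppuppppppuppppuppuuh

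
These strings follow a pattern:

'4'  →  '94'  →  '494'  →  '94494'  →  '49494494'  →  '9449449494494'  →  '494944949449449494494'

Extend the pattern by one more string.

9449449494494494944949449449494494

Each term (from the third on) is the two preceding terms concatenated in order: term 3 = 4·94 = 494.
Continuing: 9449449494494 · 494944949449449494494 gives term 8.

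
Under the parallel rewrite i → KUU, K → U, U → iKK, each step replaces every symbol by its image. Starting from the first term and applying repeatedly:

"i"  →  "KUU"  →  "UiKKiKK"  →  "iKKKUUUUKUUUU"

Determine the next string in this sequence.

KUUUUUiKKiKKiKKiKKUiKKiKKiKKiKK

Replace each of the 13 characters of iKKKUUUUKUUUU in place — KUU U U U iKK iKK iKK iKK U iKK iKK iKK iKK — and concatenate.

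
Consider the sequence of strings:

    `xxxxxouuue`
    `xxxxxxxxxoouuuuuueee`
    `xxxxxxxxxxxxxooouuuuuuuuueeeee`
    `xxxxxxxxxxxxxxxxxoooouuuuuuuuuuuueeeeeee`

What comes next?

xxxxxxxxxxxxxxxxxxxxxooooouuuuuuuuuuuuuuueeeeeeeee

Reading off run lengths: x runs 5, 9, 13, 17; o runs 1, 2, 3, 4; u runs 3, 6, 9, 12; e runs 1, 3, 5, 7 — each is linear in n (n = 1, 2, …).
Setting n = 5 gives 21, 5, 15, 9 characters in each block.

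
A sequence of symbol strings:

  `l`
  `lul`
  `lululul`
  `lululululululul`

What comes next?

s(k+1) = s(k)·u·s(k) — each term doubles the last with 'u' between the halves.
Doubling lululululululul with 'u' between the halves:

lululululululululululululululul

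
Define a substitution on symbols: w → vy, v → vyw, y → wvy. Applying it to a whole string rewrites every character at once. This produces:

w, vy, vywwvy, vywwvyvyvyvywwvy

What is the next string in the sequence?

vywwvyvyvyvywwvyvywwvyvywwvyvywwvyvyvyvywwvy

Replace each of the 16 characters of vywwvyvyvyvywwvy in place — vyw wvy vy vy vyw wvy vyw wvy vyw wvy vyw wvy vy vy vyw wvy — and concatenate.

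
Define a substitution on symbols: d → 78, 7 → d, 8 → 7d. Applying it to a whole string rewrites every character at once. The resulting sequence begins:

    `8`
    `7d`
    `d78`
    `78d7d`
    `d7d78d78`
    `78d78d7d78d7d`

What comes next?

d7d78d7d78d78d7d78d78

Applying the rule to each of the 13 symbols of 78d78d7d78d7d gives the pieces d 7d 78 d 7d 78 d 78 d 7d 78 d 78, which concatenate to the answer.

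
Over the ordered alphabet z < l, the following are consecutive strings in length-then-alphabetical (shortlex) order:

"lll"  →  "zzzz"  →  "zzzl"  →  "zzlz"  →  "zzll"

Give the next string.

The successor of zzll increments the rightmost position that isn't already l and resets every position after it to z.

zlzz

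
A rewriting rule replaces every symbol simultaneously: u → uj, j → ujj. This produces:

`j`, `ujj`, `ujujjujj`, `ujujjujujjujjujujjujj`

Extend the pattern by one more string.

Rewriting the 21 symbols of ujujjujujjujjujujjujj one by one yields uj ujj uj ujj ujj uj ujj uj ujj ujj uj ujj ujj uj ujj uj ujj ujj uj ujj ujj; concatenated:

ujujjujujjujjujujjujujjujjujujjujjujujjujujjujjujujjujj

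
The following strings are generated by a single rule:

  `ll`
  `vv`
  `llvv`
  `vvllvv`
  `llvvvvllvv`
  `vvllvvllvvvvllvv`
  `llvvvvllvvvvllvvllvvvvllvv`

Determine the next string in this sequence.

vvllvvllvvvvllvvllvvvvllvvvvllvvllvvvvllvv

Each term (from the third on) is the two preceding terms concatenated in order: term 3 = ll·vv = llvv.
Continuing: vvllvvllvvvvllvv · llvvvvllvvvvllvvllvvvvllvv gives term 8.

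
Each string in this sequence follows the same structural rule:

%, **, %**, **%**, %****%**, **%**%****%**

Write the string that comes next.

This is a Fibonacci-style word recurrence s(k) = s(k−2)·s(k−1): e.g. %·** = %**.
So term 7 is %****%**·**%**%****%**.

%****%****%**%****%**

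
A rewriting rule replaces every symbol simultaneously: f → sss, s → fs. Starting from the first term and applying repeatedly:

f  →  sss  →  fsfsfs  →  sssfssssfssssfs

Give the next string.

Rewriting the 15 symbols of sssfssssfssssfs one by one yields fs fs fs sss fs fs fs fs sss fs fs fs fs sss fs; concatenated:

fsfsfssssfsfsfsfssssfsfsfsfssssfs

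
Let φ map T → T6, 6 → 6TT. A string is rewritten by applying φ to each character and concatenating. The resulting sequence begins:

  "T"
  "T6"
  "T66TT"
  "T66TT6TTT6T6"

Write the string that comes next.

Rewriting each symbol of T66TT6TTT6T6: T→T6, 6→6TT, 6→6TT, T→T6, T→T6, 6→6TT, T→T6, T→T6, T→T6, 6→6TT, T→T6, 6→6TT, which concatenates to T6 6TT 6TT T6 T6 6TT T6 T6 T6 6TT T6 6TT.

T66TT6TTT6T66TTT6T6T66TTT66TT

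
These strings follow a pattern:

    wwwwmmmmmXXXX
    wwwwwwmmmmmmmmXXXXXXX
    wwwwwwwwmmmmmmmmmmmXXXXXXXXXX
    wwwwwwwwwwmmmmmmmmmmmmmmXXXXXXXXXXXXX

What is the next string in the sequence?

wwwwwwwwwwwwmmmmmmmmmmmmmmmmmXXXXXXXXXXXXXXXX

The n-th term is 2n w's then 3n-1 m's then 3n-2 X's, where the shown terms are n = 2, 3, 4, 5.
For the next term, n = 6, so the run lengths are 12, 17, 16.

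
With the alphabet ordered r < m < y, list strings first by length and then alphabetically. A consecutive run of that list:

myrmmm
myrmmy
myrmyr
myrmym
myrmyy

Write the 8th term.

Advancing 3 positions from myrmyy through myrmyy → myryrr → myryrm reaches term 8.

myryry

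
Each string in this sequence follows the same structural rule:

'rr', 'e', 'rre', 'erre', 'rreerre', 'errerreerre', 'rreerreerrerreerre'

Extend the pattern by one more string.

errerreerrerreerreerrerreerre

This is a Fibonacci-style word recurrence s(k) = s(k−2)·s(k−1): e.g. rr·e = rre.
Continuing: errerreerre · rreerreerrerreerre gives term 8.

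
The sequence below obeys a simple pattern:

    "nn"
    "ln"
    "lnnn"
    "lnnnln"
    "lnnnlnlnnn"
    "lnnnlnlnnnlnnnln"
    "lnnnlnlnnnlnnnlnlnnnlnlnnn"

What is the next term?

lnnnlnlnnnlnnnlnlnnnlnlnnnlnnnlnlnnnlnnnln

Each term (from the third on) is the previous term followed by the one before it: term 3 = ln·nn = lnnn.
Continuing: lnnnlnlnnnlnnnlnlnnnlnlnnn · lnnnlnlnnnlnnnln gives term 8.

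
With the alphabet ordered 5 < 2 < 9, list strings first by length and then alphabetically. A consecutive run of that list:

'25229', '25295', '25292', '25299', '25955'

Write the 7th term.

25959

Advancing 2 positions from 25955 through 25955 → 25952 reaches term 7.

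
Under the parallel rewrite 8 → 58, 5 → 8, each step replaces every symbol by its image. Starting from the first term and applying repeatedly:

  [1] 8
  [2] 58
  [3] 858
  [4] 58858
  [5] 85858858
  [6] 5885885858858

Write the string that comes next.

Rewriting the 13 symbols of 5885885858858 one by one yields 8 58 58 8 58 58 8 58 8 58 58 8 58; concatenated:

858588585885885858858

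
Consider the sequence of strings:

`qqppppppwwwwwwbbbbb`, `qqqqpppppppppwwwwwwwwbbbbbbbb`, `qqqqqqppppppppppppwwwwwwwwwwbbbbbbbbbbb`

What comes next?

qqqqqqqqpppppppppppppppwwwwwwwwwwwwbbbbbbbbbbbbbb

The n-th term is 2n-2 q's then 3n p's then 2n+2 w's then 3n-1 b's, where the shown terms are n = 2, 3, 4.
Setting n = 5 gives 8, 15, 12, 14 characters in each block.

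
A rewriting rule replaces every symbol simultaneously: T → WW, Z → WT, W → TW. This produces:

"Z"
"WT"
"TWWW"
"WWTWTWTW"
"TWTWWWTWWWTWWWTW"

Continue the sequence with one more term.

Replace each of the 16 characters of TWTWWWTWWWTWWWTW in place — WW TW WW TW TW TW WW TW TW TW WW TW TW TW WW TW — and concatenate.

WWTWWWTWTWTWWWTWTWTWWWTWTWTWWWTW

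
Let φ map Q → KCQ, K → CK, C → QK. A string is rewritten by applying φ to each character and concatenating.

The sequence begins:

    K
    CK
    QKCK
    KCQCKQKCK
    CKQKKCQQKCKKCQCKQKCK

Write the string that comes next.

φ(CKQKKCQQKCKKCQCKQKCK) expands symbol-by-symbol to QK CK KCQ CK CK QK KCQ KCQ CK QK CK CK QK KCQ QK CK KCQ CK QK CK; joining the 20 pieces gives the next term.

QKCKKCQCKCKQKKCQKCQCKQKCKCKQKKCQQKCKKCQCKQKCK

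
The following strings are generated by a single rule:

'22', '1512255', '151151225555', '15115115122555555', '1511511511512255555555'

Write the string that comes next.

Every step adds 151 to the front and 55 to the end of the previous string.
Applying this once more to 1511511511512255555555:

151151151151151225555555555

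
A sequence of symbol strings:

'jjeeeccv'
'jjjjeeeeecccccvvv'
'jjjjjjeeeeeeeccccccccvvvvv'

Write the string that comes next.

Each string has the form j^{2n} e^{2n+1} c^{3n-1} v^{2n-1} (n = 1, 2, …).
For the next term, n = 4, so the run lengths are 8, 9, 11, 7.

jjjjjjjjeeeeeeeeecccccccccccvvvvvvv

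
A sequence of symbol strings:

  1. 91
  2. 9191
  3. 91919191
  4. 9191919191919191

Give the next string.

s(k+1) = s(k)·s(k) — each term doubles the last.
Doubling 9191919191919191:

91919191919191919191919191919191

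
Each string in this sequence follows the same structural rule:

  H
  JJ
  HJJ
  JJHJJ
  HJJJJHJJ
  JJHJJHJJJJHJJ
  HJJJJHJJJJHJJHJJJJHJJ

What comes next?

From term 3 onward, concatenate the second-to-last term with the last: H·JJ = HJJ, JJ·HJJ = JJHJJ, …
So term 8 is JJHJJHJJJJHJJ·HJJJJHJJJJHJJHJJJJHJJ.

JJHJJHJJJJHJJHJJJJHJJJJHJJHJJJJHJJ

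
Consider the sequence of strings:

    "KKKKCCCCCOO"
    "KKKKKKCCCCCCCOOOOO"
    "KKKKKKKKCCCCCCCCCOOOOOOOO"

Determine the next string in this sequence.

The n-th term is 2n+2 K's then 2n+3 C's then 3n-1 O's (n = 1, 2, …).
Setting n = 4 gives 10, 11, 11 characters in each block.

KKKKKKKKKKCCCCCCCCCCCOOOOOOOOOOO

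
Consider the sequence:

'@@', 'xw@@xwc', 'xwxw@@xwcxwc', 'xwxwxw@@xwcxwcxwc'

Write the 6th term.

s(k+1) = xw·s(k)·xwc, so each term gains xw as a prefix and xwc as a suffix.
From xwxwxw@@xwcxwcxwc, 2 further steps: xwxwxw@@xwcxwcxwc → xwxwxwxw@@xwcxwcxwcxwc → (answer).

xwxwxwxwxw@@xwcxwcxwcxwcxwc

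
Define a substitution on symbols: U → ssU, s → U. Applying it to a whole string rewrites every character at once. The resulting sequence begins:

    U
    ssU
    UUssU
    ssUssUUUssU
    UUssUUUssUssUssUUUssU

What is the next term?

ssUssUUUssUssUssUUUssUUUssUUUssUssUssUUUssU

Applying the rule to each of the 21 symbols of UUssUUUssUssUssUUUssU gives the pieces ssU ssU U U ssU ssU ssU U U ssU U U ssU U U ssU ssU ssU U U ssU, which concatenate to the answer.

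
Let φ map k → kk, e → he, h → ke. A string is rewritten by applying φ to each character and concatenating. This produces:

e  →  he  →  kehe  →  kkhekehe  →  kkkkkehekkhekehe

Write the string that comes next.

kkkkkkkkkkhekehekkkkkehekkhekehe

Applying the rule to each of the 16 symbols of kkkkkehekkhekehe gives the pieces kk kk kk kk kk he ke he kk kk ke he kk he ke he, which concatenate to the answer.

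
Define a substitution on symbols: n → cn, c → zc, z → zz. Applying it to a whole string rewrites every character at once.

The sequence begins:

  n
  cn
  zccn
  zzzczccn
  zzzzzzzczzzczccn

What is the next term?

zzzzzzzzzzzzzzzczzzzzzzczzzczccn

Replace each of the 16 characters of zzzzzzzczzzczccn in place — zz zz zz zz zz zz zz zc zz zz zz zc zz zc zc cn — and concatenate.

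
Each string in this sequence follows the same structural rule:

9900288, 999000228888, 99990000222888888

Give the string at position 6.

99999990000000222222888888888888

Term n consists of n+1 9's, followed by n+1 0's, followed by n 2's, followed by 2n 8's (n = 1, 2, …).
Setting n = 6 gives 7, 7, 6, 12 characters in each block.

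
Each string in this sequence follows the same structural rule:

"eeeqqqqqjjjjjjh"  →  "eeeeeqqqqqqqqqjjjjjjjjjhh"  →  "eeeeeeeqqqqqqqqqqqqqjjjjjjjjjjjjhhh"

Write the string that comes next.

eeeeeeeeeqqqqqqqqqqqqqqqqqjjjjjjjjjjjjjjjhhhh

Term n consists of 2n+1 e's, followed by 4n+1 q's, followed by 3n+3 j's, followed by n h's (n = 1, 2, …).
Setting n = 4 gives 9, 17, 15, 4 characters in each block.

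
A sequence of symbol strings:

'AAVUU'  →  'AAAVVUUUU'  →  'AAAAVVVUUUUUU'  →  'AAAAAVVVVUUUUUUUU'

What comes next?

Term n consists of n+1 A's, followed by n V's, followed by 2n U's (n = 1, 2, …).
For the next term, n = 5, so the run lengths are 6, 5, 10.

AAAAAAVVVVVUUUUUUUUUU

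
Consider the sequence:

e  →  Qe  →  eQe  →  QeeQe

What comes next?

eQeQeeQe

This is a Fibonacci-style word recurrence s(k) = s(k−2)·s(k−1): e.g. e·Qe = eQe.
So term 5 is eQe·QeeQe.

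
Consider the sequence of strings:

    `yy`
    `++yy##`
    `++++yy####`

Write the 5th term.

s(k+1) = ++·s(k)·##, so each term gains ++ as a prefix and ## as a suffix.
From ++++yy####, 2 further steps: ++++yy#### → ++++++yy###### → (answer).

++++++++yy########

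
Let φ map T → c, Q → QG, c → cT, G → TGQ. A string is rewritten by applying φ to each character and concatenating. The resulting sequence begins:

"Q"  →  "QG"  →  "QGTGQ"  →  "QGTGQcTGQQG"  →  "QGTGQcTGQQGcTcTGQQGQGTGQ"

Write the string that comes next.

Replace each of the 24 characters of QGTGQcTGQQGcTcTGQQGQGTGQ in place — QG TGQ c TGQ QG cT c TGQ QG QG TGQ cT c cT c TGQ QG QG TGQ QG TGQ c TGQ QG — and concatenate.

QGTGQcTGQQGcTcTGQQGQGTGQcTccTcTGQQGQGTGQQGTGQcTGQQG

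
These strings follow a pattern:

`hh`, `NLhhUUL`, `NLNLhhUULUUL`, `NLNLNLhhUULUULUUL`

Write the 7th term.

NLNLNLNLNLNLhhUULUULUULUULUULUUL

Each term wraps the previous one in NL on the left and UUL on the right.
From NLNLNLhhUULUULUUL, 3 further steps: NLNLNLhhUULUULUUL → NLNLNLNLhhUULUULUULUUL → NLNLNLNLNLhhUULUULUULUULUUL → (answer).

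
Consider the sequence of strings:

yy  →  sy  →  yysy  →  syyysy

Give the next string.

Each term (from the third on) is the two preceding terms concatenated in order: term 3 = yy·sy = yysy.
So term 5 is yysy·syyysy.

yysysyyysy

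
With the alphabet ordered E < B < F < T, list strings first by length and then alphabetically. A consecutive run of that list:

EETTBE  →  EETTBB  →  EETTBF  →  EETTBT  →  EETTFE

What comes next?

EETTFB

Treat EETTFE as a base-4 numeral over the given alphabet and add one, carrying through any trailing T's.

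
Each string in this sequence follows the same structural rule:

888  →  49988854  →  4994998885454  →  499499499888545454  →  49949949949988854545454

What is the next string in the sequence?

Each term wraps the previous one in 499 on the left and 54 on the right.
So the next term is 499·49949949949988854545454·54.

4994994994994998885454545454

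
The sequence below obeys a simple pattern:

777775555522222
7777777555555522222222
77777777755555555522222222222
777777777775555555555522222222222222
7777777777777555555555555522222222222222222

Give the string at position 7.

Reading off run lengths: 7 runs 5, 7, 9, 11, 13; 5 runs 5, 7, 9, 11, 13; 2 runs 5, 8, 11, 14, 17 — each is linear in n, where the shown terms are n = 2, 3, 4, 5, 6.
Setting n = 8 gives 17, 17, 23 characters in each block.

777777777777777775555555555555555522222222222222222222222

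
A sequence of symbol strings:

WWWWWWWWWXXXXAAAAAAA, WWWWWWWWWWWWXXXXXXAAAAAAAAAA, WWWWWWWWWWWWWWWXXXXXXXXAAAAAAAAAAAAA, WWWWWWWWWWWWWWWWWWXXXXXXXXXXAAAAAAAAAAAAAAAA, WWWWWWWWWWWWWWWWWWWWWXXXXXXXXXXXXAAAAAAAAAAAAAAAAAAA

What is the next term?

WWWWWWWWWWWWWWWWWWWWWWWWXXXXXXXXXXXXXXAAAAAAAAAAAAAAAAAAAAAA

Reading off run lengths: W runs 9, 12, 15, 18, 21; X runs 4, 6, 8, 10, 12; A runs 7, 10, 13, 16, 19 — each is linear in n, where the shown terms are n = 2, 3, 4, 5, 6.
Setting n = 7 gives 24, 14, 22 characters in each block.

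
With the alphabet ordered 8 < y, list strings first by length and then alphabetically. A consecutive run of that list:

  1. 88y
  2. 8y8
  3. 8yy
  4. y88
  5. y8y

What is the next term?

yy8

The successor of y8y increments the rightmost position that isn't already y and resets every position after it to 8.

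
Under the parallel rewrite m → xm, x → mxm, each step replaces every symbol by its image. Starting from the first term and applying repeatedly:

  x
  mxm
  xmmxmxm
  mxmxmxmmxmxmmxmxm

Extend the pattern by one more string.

Rewriting the 17 symbols of mxmxmxmmxmxmmxmxm one by one yields xm mxm xm mxm xm mxm xm xm mxm xm mxm xm xm mxm xm mxm xm; concatenated:

xmmxmxmmxmxmmxmxmxmmxmxmmxmxmxmmxmxmmxmxm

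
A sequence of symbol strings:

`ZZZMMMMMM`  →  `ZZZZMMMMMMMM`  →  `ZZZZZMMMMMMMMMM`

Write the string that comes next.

Reading off run lengths: Z runs 3, 4, 5; M runs 6, 8, 10 — each is linear in n, where the shown terms are n = 3, 4, 5.
For the next term, n = 6, so the run lengths are 6, 12.

ZZZZZZMMMMMMMMMMMM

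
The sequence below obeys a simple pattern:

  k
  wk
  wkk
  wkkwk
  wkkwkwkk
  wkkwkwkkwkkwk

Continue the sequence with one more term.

wkkwkwkkwkkwkwkkwkwkk

This is a Fibonacci-style word recurrence s(k) = s(k−1)·s(k−2): e.g. wk·k = wkk.
So term 7 is wkkwkwkkwkkwk·wkkwkwkk.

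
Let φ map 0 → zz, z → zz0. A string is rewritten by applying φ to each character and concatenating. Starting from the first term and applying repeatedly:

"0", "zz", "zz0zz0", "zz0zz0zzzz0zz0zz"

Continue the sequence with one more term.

zz0zz0zzzz0zz0zzzz0zz0zz0zz0zzzz0zz0zzzz0zz0

Replace each of the 16 characters of zz0zz0zzzz0zz0zz in place — zz0 zz0 zz zz0 zz0 zz zz0 zz0 zz0 zz0 zz zz0 zz0 zz zz0 zz0 — and concatenate.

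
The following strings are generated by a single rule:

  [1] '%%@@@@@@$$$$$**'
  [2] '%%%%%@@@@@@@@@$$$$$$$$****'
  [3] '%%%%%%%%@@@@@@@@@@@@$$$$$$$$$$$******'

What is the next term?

%%%%%%%%%%%@@@@@@@@@@@@@@@$$$$$$$$$$$$$$********

Each string has the form %^{3n-1} @^{3n+3} $^{3n+2} *^{2n} (n = 1, 2, …).
Setting n = 4 gives 11, 15, 14, 8 characters in each block.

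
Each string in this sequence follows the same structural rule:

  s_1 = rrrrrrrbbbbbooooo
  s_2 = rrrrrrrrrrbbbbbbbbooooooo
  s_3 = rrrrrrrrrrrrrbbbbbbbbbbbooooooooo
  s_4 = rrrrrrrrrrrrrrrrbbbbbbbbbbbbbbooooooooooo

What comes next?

rrrrrrrrrrrrrrrrrrrbbbbbbbbbbbbbbbbbooooooooooooo

The n-th term is 3n+1 r's then 3n-1 b's then 2n+1 o's, where the shown terms are n = 2, 3, 4, 5.
At n = 6 the blocks have lengths 19, 17, 13.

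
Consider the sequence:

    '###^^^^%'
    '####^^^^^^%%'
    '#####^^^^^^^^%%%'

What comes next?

Term n consists of n+1 #'s, followed by 2n ^'s, followed by n-1 %'s, where the shown terms are n = 2, 3, 4.
At n = 5 the blocks have lengths 6, 10, 4.

######^^^^^^^^^^%%%%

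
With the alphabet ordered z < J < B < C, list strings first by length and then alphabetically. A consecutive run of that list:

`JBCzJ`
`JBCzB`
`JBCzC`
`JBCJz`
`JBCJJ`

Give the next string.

JBCJB

Treat JBCJJ as a base-4 numeral over the given alphabet and add one, carrying through any trailing C's.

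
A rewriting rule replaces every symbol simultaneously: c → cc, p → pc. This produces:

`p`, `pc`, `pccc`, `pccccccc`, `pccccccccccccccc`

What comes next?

pccccccccccccccccccccccccccccccc

Replace each of the 16 characters of pccccccccccccccc in place — pc cc cc cc cc cc cc cc cc cc cc cc cc cc cc cc — and concatenate.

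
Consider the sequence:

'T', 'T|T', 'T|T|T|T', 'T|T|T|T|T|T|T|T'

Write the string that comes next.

s(k+1) = s(k)·|·s(k) — each term doubles the last with '|' between the halves.
One more doubling of T|T|T|T|T|T|T|T gives the answer.

T|T|T|T|T|T|T|T|T|T|T|T|T|T|T|T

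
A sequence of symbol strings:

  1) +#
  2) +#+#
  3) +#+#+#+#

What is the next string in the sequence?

+#+#+#+#+#+#+#+#

s(k+1) = s(k)·s(k) — each term doubles the last.
So the next term is two copies of +#+#+#+#.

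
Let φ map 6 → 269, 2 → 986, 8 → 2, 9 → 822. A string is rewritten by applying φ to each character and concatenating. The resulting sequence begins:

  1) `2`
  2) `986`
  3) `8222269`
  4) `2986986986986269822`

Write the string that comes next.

φ(2986986986986269822) expands symbol-by-symbol to 986 822 2 269 822 2 269 822 2 269 822 2 269 986 269 822 2 986 986; joining the 19 pieces gives the next term.

98682222698222269822226982222699862698222986986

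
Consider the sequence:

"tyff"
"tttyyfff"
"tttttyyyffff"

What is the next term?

Reading off run lengths: t runs 1, 3, 5; y runs 1, 2, 3; f runs 2, 3, 4 — each is linear in n (n = 1, 2, …).
At n = 4 the blocks have lengths 7, 4, 5.

tttttttyyyyfffff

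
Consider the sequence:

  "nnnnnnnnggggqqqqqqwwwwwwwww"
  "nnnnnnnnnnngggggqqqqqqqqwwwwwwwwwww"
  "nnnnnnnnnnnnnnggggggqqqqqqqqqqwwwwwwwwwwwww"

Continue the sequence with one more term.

Term n consists of 3n-1 n's, followed by n+1 g's, followed by 2n q's, followed by 2n+3 w's, where the shown terms are n = 3, 4, 5.
At n = 6 the blocks have lengths 17, 7, 12, 15.

nnnnnnnnnnnnnnnnngggggggqqqqqqqqqqqqwwwwwwwwwwwwwww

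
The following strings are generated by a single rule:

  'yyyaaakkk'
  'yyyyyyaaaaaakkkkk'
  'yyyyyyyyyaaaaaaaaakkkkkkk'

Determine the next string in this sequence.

yyyyyyyyyyyyaaaaaaaaaaaakkkkkkkkk

Each string has the form y^{3n} a^{3n} k^{2n+1} (n = 1, 2, …).
At n = 4 the blocks have lengths 12, 12, 9.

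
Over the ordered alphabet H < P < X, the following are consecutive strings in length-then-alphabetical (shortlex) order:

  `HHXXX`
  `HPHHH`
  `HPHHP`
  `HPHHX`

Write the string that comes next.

HPHPH

Treat HPHHX as a base-3 numeral over the given alphabet and add one, carrying through any trailing X's.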